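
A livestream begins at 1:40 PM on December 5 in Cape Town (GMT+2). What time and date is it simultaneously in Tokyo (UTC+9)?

8:40 PM on Dec 5

In UTC: 1:40 PM − 2:00 = 11:40 AM on Dec 5.
Tokyo is UTC+9:00: 11:40 AM + 9:00 = 8:40 PM on Dec 5.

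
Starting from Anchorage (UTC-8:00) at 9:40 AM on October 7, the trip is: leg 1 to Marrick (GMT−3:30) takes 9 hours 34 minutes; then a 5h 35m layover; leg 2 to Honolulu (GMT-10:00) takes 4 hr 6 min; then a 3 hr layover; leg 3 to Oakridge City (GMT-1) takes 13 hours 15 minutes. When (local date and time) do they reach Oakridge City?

4:10 AM on October 9

Convert departure to UTC: 9:40 AM + 8:00 = 5:40 PM UTC on Oct 7.
Add 9 hours 34 minutes leg 1 → 3:14 AM UTC (Oct 8).
Add 5 hours 35 minutes layover in Marrick → 8:49 AM UTC.
Add 4 hours 6 minutes leg 2 → 12:55 PM UTC.
Add 3 hours layover in Honolulu → 3:55 PM UTC.
Add 13 hours 15 minutes leg 3 → 5:10 AM UTC (Oct 9).
Oakridge City is UTC−1:00, so local arrival = 5:10 AM − 1:00 = 4:10 AM on Oct 9.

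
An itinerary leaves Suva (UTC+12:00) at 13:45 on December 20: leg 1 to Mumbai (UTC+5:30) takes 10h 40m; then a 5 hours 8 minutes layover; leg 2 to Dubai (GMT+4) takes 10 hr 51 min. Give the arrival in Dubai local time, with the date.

08:24 on Dec 21

Convert departure to UTC: 13:45 − 12:00 = 01:45 UTC on Dec 20.
Add 10 hours 40 minutes leg 1 → 12:25 UTC.
Add 5 hours 8 minutes layover in Mumbai → 17:33 UTC.
Add 10 hours 51 minutes leg 2 → 04:24 UTC (Dec 21).
Dubai is UTC+4:00, so local arrival = 04:24 + 4:00 = 08:24 on Dec 21.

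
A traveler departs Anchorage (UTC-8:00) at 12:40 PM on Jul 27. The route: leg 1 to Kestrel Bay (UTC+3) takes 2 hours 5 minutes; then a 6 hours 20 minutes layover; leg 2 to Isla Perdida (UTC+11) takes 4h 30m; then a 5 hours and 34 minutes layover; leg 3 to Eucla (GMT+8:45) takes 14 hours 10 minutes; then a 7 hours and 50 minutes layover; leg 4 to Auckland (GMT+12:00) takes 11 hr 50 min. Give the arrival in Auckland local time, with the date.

12:59 PM on Jul 30

Convert departure to UTC: 12:40 PM + 8:00 = 8:40 PM UTC on Jul 27.
Add 2 hours 5 minutes leg 1 → 10:45 PM UTC.
Add 6 hours 20 minutes layover in Kestrel Bay → 5:05 AM UTC (Jul 28).
Add 4 hours 30 minutes leg 2 → 9:35 AM UTC.
Add 5 hours 34 minutes layover in Isla Perdida → 3:09 PM UTC.
Add 14 hours 10 minutes leg 3 → 5:19 AM UTC (Jul 29).
Add 7 hours 50 minutes layover in Eucla → 1:09 PM UTC.
Add 11 hours 50 minutes leg 4 → 12:59 AM UTC (Jul 30).
Auckland is UTC+12:00, so local arrival = 12:59 AM + 12:00 = 12:59 PM on Jul 30.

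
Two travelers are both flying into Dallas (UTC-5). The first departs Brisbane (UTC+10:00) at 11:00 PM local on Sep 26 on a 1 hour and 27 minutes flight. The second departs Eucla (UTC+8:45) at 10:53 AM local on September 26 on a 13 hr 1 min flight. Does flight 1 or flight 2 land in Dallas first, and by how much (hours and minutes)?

Flight 1 in UTC: 11:00 PM − 10:00 = 1:00 PM on Sep 26.
+1 hour 27 minutes → arrive 2:27 PM UTC on Sep 26.
Flight 2 in UTC: 10:53 AM − 8:45 = 2:08 AM on Sep 26.
+13 hours 1 minute → arrive 3:09 PM UTC on Sep 26.
Flight 1 lands earlier by 42 minutes.

the first, by 42 minutes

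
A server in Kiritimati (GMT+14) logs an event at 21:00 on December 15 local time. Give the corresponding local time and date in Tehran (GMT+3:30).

In UTC: 21:00 − 14:00 = 07:00 on Dec 15.
Tehran is UTC+3:30: 07:00 + 3:30 = 10:30 on Dec 15.

10:30 on December 15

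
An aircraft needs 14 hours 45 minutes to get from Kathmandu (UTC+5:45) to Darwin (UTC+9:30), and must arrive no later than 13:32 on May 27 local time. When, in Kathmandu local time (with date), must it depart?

Target arrival in UTC: 13:32 − 9:30 = 04:02 on May 27.
Subtract 14 hours 45 minutes → departure 13:17 UTC on May 26.
Kathmandu is UTC+5:45: 13:17 + 5:45 = 19:02 on May 26.

19:02 on May 26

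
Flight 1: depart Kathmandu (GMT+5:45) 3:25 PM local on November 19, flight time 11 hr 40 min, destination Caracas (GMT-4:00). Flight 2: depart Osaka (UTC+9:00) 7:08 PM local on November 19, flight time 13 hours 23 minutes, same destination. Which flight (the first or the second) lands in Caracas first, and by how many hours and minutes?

Flight 1 in UTC: 3:25 PM − 5:45 = 9:40 AM on Nov 19.
+11 hours and 40 minutes → arrive 9:20 PM UTC on Nov 19.
Flight 2 in UTC: 7:08 PM − 9:00 = 10:08 AM on Nov 19.
+13 hours and 23 minutes → arrive 11:31 PM UTC on Nov 19.
Flight 1 lands earlier by 2 hours 11 minutes.

the first, by 2 hours 11 minutes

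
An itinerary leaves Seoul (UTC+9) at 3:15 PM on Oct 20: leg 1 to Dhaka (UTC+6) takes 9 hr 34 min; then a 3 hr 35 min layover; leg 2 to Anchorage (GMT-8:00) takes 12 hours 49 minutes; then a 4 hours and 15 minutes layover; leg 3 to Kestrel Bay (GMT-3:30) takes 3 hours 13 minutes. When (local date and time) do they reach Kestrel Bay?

Convert departure to UTC: 3:15 PM − 9:00 = 6:15 AM UTC on Oct 20.
Add 9 hours and 34 minutes leg 1 → 3:49 PM UTC.
Add 3 hours and 35 minutes layover in Dhaka → 7:24 PM UTC.
Add 12 hours 49 minutes leg 2 → 8:13 AM UTC (Oct 21).
Add 4 hours and 15 minutes layover in Anchorage → 12:28 PM UTC.
Add 3 hours and 13 minutes leg 3 → 3:41 PM UTC.
Kestrel Bay is UTC−3:30, so local arrival = 3:41 PM − 3:30 = 12:11 PM on Oct 21.

12:11 PM on October 21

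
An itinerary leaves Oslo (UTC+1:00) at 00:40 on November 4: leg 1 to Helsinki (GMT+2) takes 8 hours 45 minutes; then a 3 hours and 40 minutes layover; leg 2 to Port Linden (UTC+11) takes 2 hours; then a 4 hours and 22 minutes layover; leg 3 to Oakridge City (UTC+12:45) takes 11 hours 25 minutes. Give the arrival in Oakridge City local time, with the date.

18:37 on Nov 5

Convert departure to UTC: 00:40 − 1:00 = 23:40 UTC on Nov 3.
Add 8 hours 45 minutes leg 1 → 08:25 UTC (Nov 4).
Add 3 hours and 40 minutes layover in Helsinki → 12:05 UTC.
Add 2 hours leg 2 → 14:05 UTC.
Add 4 hours 22 minutes layover in Port Linden → 18:27 UTC.
Add 11 hours 25 minutes leg 3 → 05:52 UTC (Nov 5).
Oakridge City is UTC+12:45, so local arrival = 05:52 + 12:45 = 18:37 on Nov 5.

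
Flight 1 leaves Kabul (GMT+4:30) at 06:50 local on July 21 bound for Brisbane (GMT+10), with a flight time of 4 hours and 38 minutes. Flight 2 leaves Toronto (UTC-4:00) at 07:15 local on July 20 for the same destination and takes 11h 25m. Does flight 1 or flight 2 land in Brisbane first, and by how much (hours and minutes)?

Flight 1 in UTC: 06:50 − 4:30 = 02:20 on Jul 21.
+4 hours 38 minutes → arrive 06:58 UTC on Jul 21.
Flight 2 in UTC: 07:15 + 4:00 = 11:15 on Jul 20.
+11 hours and 25 minutes → arrive 22:40 UTC on Jul 20.
Flight 2 lands earlier by 8 hours 18 minutes.

the second, by 8 hours 18 minutes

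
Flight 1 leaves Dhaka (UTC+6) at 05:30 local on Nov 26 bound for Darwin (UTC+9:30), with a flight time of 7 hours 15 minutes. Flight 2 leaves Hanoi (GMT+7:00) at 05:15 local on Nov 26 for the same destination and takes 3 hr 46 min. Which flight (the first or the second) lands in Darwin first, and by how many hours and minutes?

Flight 1 in UTC: 05:30 − 6:00 = 23:30 on Nov 25.
+7 hours 15 minutes → arrive 06:45 UTC on Nov 26.
Flight 2 in UTC: 05:15 − 7:00 = 22:15 on Nov 25.
+3 hours and 46 minutes → arrive 02:01 UTC on Nov 26.
Flight 2 lands earlier by 4 hours 44 minutes.

the second, by 4 hours 44 minutes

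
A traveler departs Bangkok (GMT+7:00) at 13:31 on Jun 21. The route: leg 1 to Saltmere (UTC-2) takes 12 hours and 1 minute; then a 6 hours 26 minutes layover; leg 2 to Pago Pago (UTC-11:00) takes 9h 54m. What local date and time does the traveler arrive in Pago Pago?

23:52 on June 21

Convert departure to UTC: 13:31 − 7:00 = 06:31 UTC on Jun 21.
Add 12 hours 1 minute leg 1 → 18:32 UTC.
Add 6 hours 26 minutes layover in Saltmere → 00:58 UTC (Jun 22).
Add 9 hours 54 minutes leg 2 → 10:52 UTC.
Pago Pago is UTC−11:00, so local arrival = 10:52 − 11:00 = 23:52 on Jun 21.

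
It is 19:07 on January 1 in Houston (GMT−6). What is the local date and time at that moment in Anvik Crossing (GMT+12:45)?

13:52 on January 2

Anvik Crossing is 18:45 ahead of Houston.
Shift by the zone difference: 19:07 + 18:45 = 13:52 on Jan 2 in Anvik Crossing.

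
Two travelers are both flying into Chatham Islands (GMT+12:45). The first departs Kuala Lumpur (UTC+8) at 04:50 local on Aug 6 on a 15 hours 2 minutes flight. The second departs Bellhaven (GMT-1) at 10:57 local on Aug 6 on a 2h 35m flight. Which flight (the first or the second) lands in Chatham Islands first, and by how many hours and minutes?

the first, by 2 hours 40 minutes

Flight 1 in UTC: 04:50 − 8:00 = 20:50 on Aug 5.
+15 hours and 2 minutes → arrive 11:52 UTC on Aug 6.
Flight 2 in UTC: 10:57 + 1:00 = 11:57 on Aug 6.
+2 hours 35 minutes → arrive 14:32 UTC on Aug 6.
Flight 1 lands earlier by 2 hours 40 minutes.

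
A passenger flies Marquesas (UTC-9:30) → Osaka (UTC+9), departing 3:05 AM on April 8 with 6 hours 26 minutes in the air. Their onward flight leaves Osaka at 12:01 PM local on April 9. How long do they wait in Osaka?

Convert departure to UTC: 3:05 AM + 9:30 = 12:35 PM UTC on Apr 8.
Add 6 hours and 26 minutes flight time → 7:01 PM UTC.
Osaka is UTC+9:00, so local arrival = 7:01 PM + 9:00 = 4:01 AM on Apr 9.
Layover = 12:01 PM − 4:01 AM = 8 hours.

8 hours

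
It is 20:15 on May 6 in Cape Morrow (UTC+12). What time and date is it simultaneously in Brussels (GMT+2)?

10:15 on May 6

In UTC: 20:15 − 12:00 = 08:15 on May 6.
Brussels is UTC+2:00: 08:15 + 2:00 = 10:15 on May 6.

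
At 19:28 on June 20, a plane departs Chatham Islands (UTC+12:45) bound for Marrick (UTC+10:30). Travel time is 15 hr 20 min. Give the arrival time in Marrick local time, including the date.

Convert departure to UTC: 19:28 − 12:45 = 06:43 UTC on Jun 20.
Add 15 hours 20 minutes travel time → 22:03 UTC.
Marrick is UTC+10:30, so local arrival = 22:03 + 10:30 = 08:33 on Jun 21.

08:33 on Jun 21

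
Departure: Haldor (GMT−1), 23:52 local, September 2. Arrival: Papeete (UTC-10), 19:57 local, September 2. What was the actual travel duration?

5 hours 5 minutes

Departure in UTC: 23:52 + 1:00 = 00:52 on Sep 3.
Arrival in UTC: 19:57 + 10:00 = 05:57 on Sep 3.
Elapsed = 05:57 − 00:52 = 5 hours 5 minutes.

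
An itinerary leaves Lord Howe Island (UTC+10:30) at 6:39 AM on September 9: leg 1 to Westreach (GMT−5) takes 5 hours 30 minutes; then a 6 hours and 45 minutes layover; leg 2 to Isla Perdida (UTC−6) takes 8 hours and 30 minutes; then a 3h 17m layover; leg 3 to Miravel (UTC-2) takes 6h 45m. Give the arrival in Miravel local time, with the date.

Convert departure to UTC: 6:39 AM − 10:30 = 8:09 PM UTC on Sep 8.
Add 5 hours and 30 minutes leg 1 → 1:39 AM UTC (Sep 9).
Add 6 hours and 45 minutes layover in Westreach → 8:24 AM UTC.
Add 8 hours 30 minutes leg 2 → 4:54 PM UTC.
Add 3 hours 17 minutes layover in Isla Perdida → 8:11 PM UTC.
Add 6 hours and 45 minutes leg 3 → 2:56 AM UTC (Sep 10).
Miravel is UTC−2:00, so local arrival = 2:56 AM − 2:00 = 12:56 AM on Sep 10.

12:56 AM on September 10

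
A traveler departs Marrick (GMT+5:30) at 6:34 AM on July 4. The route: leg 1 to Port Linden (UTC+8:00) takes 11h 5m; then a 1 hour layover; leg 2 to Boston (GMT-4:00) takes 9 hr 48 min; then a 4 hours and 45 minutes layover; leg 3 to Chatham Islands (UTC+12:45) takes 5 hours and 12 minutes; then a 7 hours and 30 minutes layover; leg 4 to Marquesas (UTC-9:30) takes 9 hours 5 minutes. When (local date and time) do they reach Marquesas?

3:59 PM on Jul 5

Convert departure to UTC: 6:34 AM − 5:30 = 1:04 AM UTC on Jul 4.
Add 11 hours 5 minutes leg 1 → 12:09 PM UTC.
Add 1 hour layover in Port Linden → 1:09 PM UTC.
Add 9 hours 48 minutes leg 2 → 10:57 PM UTC.
Add 4 hours 45 minutes layover in Boston → 3:42 AM UTC (Jul 5).
Add 5 hours and 12 minutes leg 3 → 8:54 AM UTC.
Add 7 hours and 30 minutes layover in Chatham Islands → 4:24 PM UTC.
Add 9 hours and 5 minutes leg 4 → 1:29 AM UTC (Jul 6).
Marquesas is UTC−9:30, so local arrival = 1:29 AM − 9:30 = 3:59 PM on Jul 5.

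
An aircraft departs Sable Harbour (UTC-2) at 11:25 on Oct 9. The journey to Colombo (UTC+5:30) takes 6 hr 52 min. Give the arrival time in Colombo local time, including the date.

01:47 on October 10

Colombo is 7:30 ahead of Sable Harbour.
After 6 hours 52 minutes it is 18:17 in Sable Harbour.
Shift by the zone difference: 18:17 + 7:30 = 01:47 on Oct 10 in Colombo.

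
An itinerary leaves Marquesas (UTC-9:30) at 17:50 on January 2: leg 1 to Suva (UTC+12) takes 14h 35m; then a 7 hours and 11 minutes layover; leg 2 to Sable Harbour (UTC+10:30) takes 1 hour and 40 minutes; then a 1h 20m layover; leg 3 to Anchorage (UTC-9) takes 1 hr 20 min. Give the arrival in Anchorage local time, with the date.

Convert departure to UTC: 17:50 + 9:30 = 03:20 UTC on Jan 3.
Add 14 hours 35 minutes leg 1 → 17:55 UTC.
Add 7 hours and 11 minutes layover in Suva → 01:06 UTC (Jan 4).
Add 1 hour 40 minutes leg 2 → 02:46 UTC.
Add 1 hour 20 minutes layover in Sable Harbour → 04:06 UTC.
Add 1 hour and 20 minutes leg 3 → 05:26 UTC.
Anchorage is UTC−9:00, so local arrival = 05:26 − 9:00 = 20:26 on Jan 3.

20:26 on January 3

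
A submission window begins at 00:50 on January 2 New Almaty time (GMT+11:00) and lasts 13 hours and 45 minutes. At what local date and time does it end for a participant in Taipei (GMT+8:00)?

Taipei is 3:00 behind New Almaty.
After 13 hours 45 minutes it is 14:35 in New Almaty.
Shift by the zone difference: 14:35 − 3:00 = 11:35 on Jan 2 in Taipei.

11:35 on January 2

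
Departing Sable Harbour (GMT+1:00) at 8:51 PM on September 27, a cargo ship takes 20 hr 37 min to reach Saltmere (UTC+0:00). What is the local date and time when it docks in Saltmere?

4:28 PM on Sep 28

Convert departure to UTC: 8:51 PM − 1:00 = 7:51 PM UTC on Sep 27.
Add 20 hours 37 minutes travel time → 4:28 PM UTC (Sep 28).
Saltmere is UTC+0, so local arrival is the same: 4:28 PM on Sep 28.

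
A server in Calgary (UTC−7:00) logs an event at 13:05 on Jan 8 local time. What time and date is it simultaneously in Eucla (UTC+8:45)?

04:50 on January 9

Eucla is 15:45 ahead of Calgary.
Shift by the zone difference: 13:05 + 15:45 = 04:50 on Jan 9 in Eucla.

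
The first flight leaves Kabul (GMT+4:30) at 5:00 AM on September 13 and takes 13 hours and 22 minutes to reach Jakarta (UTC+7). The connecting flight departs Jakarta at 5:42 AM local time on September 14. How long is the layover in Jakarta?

8 hours 50 minutes

Convert departure to UTC: 5:00 AM − 4:30 = 12:30 AM UTC on Sep 13.
Add 13 hours and 22 minutes flight time → 1:52 PM UTC.
Jakarta is UTC+7:00, so local arrival = 1:52 PM + 7:00 = 8:52 PM on Sep 13.
Layover = 5:42 AM − 8:52 PM (+1 day) = 8 hours 50 minutes.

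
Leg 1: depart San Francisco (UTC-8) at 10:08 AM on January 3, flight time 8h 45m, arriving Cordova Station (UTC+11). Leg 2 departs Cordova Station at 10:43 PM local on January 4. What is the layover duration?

Convert departure to UTC: 10:08 AM + 8:00 = 6:08 PM UTC on Jan 3.
Add 8 hours and 45 minutes flight time → 2:53 AM UTC (Jan 4).
Cordova Station is UTC+11:00, so local arrival = 2:53 AM + 11:00 = 1:53 PM on Jan 4.
Layover = 10:43 PM − 1:53 PM = 8 hours 50 minutes.

8 hours 50 minutes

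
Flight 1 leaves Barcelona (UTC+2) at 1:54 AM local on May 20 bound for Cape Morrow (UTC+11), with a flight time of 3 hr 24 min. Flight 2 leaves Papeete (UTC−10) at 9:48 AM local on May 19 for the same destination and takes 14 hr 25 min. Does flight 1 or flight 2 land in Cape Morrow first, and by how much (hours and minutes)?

the first, by 6 hours 55 minutes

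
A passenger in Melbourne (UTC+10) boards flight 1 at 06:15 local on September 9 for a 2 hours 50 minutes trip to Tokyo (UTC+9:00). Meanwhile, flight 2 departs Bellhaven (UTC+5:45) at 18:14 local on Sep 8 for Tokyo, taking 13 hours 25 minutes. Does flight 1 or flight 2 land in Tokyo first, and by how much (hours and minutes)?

Flight 1 in UTC: 06:15 − 10:00 = 20:15 on Sep 8.
+2 hours and 50 minutes → arrive 23:05 UTC on Sep 8.
Flight 2 in UTC: 18:14 − 5:45 = 12:29 on Sep 8.
+13 hours and 25 minutes → arrive 01:54 UTC on Sep 9.
Flight 1 lands earlier by 2 hours 49 minutes.

the first, by 2 hours 49 minutes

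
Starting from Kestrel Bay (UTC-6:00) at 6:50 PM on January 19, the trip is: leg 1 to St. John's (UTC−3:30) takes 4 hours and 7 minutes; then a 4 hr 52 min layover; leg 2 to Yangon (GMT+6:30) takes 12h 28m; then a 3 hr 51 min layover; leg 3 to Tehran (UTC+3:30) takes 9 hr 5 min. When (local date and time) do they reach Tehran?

Convert departure to UTC: 6:50 PM + 6:00 = 12:50 AM UTC on Jan 20.
Add 4 hours and 7 minutes leg 1 → 4:57 AM UTC.
Add 4 hours and 52 minutes layover in St. John's → 9:49 AM UTC.
Add 12 hours 28 minutes leg 2 → 10:17 PM UTC.
Add 3 hours and 51 minutes layover in Yangon → 2:08 AM UTC (Jan 21).
Add 9 hours 5 minutes leg 3 → 11:13 AM UTC.
Tehran is UTC+3:30, so local arrival = 11:13 AM + 3:30 = 2:43 PM on Jan 21.

2:43 PM on January 21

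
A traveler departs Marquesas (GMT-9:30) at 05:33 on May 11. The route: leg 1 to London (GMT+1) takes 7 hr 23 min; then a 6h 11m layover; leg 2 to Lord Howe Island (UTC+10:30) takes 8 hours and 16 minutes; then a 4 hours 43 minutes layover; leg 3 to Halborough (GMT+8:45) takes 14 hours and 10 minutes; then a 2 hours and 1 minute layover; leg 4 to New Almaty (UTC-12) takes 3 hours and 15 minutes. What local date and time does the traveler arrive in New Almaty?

01:02 on May 13

Convert departure to UTC: 05:33 + 9:30 = 15:03 UTC on May 11.
Add 7 hours 23 minutes leg 1 → 22:26 UTC.
Add 6 hours 11 minutes layover in London → 04:37 UTC (May 12).
Add 8 hours and 16 minutes leg 2 → 12:53 UTC.
Add 4 hours and 43 minutes layover in Lord Howe Island → 17:36 UTC.
Add 14 hours 10 minutes leg 3 → 07:46 UTC (May 13).
Add 2 hours and 1 minute layover in Halborough → 09:47 UTC.
Add 3 hours 15 minutes leg 4 → 13:02 UTC.
New Almaty is UTC−12:00, so local arrival = 13:02 − 12:00 = 01:02 on May 13.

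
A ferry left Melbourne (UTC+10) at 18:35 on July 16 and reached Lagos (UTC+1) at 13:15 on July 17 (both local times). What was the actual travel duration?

27 hours 40 minutes

Departure in UTC: 18:35 − 10:00 = 08:35 on Jul 16.
Arrival in UTC: 13:15 − 1:00 = 12:15 on Jul 17.
Elapsed = 12:15 − 08:35 (+1 day) = 27 hours 40 minutes.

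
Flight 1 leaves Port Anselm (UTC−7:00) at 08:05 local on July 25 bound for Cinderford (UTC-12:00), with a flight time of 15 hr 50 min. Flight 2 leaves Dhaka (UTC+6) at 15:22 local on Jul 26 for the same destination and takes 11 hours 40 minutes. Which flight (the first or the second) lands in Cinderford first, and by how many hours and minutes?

the first, by 14 hours 7 minutes

Flight 1 in UTC: 08:05 + 7:00 = 15:05 on Jul 25.
+15 hours and 50 minutes → arrive 06:55 UTC on Jul 26.
Flight 2 in UTC: 15:22 − 6:00 = 09:22 on Jul 26.
+11 hours and 40 minutes → arrive 21:02 UTC on Jul 26.
Flight 1 lands earlier by 14 hours 7 minutes.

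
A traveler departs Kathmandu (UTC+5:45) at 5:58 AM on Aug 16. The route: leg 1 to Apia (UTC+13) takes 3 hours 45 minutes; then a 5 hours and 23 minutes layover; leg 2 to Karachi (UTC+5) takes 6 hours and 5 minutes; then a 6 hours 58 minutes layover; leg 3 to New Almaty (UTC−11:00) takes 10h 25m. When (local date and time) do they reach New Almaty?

9:49 PM on August 16

Convert departure to UTC: 5:58 AM − 5:45 = 12:13 AM UTC on Aug 16.
Add 3 hours and 45 minutes leg 1 → 3:58 AM UTC.
Add 5 hours and 23 minutes layover in Apia → 9:21 AM UTC.
Add 6 hours and 5 minutes leg 2 → 3:26 PM UTC.
Add 6 hours 58 minutes layover in Karachi → 10:24 PM UTC.
Add 10 hours and 25 minutes leg 3 → 8:49 AM UTC (Aug 17).
New Almaty is UTC−11:00, so local arrival = 8:49 AM − 11:00 = 9:49 PM on Aug 16.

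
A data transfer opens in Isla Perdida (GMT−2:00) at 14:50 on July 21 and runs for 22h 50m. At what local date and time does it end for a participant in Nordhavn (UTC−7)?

Convert start to UTC: 14:50 + 2:00 = 16:50 UTC on Jul 21.
Add 22 hours 50 minutes duration → 15:40 UTC (Jul 22).
Nordhavn is UTC−7:00, so local end time = 15:40 − 7:00 = 08:40 on Jul 22.

08:40 on July 22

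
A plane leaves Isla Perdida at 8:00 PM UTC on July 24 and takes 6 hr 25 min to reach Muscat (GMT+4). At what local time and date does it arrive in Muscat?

6:25 AM on July 25

Departure is given in UTC: 8:00 PM on Jul 24.
Add 6 hours and 25 minutes → 2:25 AM UTC (Jul 25).
Muscat is UTC+4:00: 2:25 AM + 4:00 = 6:25 AM on Jul 25.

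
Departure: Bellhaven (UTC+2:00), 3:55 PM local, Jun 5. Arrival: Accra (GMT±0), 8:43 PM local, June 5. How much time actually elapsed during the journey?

6 hours 48 minutes

Departure in UTC: 3:55 PM − 2:00 = 1:55 PM on Jun 5.
Arrival is already UTC: 8:43 PM on Jun 5.
Elapsed = 8:43 PM − 1:55 PM = 6 hours 48 minutes.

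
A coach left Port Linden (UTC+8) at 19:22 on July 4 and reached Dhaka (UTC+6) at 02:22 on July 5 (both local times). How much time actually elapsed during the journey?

9 hours

Departure in UTC: 19:22 − 8:00 = 11:22 on Jul 4.
Arrival in UTC: 02:22 − 6:00 = 20:22 on Jul 4.
Elapsed = 20:22 − 11:22 = 9 hours.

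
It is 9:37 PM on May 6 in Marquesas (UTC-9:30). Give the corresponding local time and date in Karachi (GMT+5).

12:07 PM on May 7

Karachi is 14:30 ahead of Marquesas.
Shift by the zone difference: 9:37 PM + 14:30 = 12:07 PM on May 7 in Karachi.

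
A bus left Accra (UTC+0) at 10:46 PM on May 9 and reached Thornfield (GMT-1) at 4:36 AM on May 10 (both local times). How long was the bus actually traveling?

Thornfield is 1:00 behind Accra.
Clock-face elapsed time (ignoring zones) is 5 hours 50 minutes.
Actual elapsed = 5 hours 50 minutes + 1:00 = 6 hours 50 minutes.

6 hours 50 minutes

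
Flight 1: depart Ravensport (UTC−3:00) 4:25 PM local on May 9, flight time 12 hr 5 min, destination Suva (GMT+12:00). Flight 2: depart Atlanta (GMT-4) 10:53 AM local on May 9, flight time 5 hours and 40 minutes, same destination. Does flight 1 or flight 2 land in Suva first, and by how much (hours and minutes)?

the second, by 10 hours 57 minutes

Flight 1 in UTC: 4:25 PM + 3:00 = 7:25 PM on May 9.
+12 hours and 5 minutes → arrive 7:30 AM UTC on May 10.
Flight 2 in UTC: 10:53 AM + 4:00 = 2:53 PM on May 9.
+5 hours 40 minutes → arrive 8:33 PM UTC on May 9.
Flight 2 lands earlier by 10 hours 57 minutes.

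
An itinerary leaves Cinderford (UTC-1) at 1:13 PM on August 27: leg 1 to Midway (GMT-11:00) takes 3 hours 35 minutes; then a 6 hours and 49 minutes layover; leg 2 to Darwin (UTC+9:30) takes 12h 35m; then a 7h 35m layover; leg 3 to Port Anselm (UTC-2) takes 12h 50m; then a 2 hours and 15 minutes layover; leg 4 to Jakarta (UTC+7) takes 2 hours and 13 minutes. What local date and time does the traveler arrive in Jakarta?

9:05 PM on Aug 29

Convert departure to UTC: 1:13 PM + 1:00 = 2:13 PM UTC on Aug 27.
Add 3 hours and 35 minutes leg 1 → 5:48 PM UTC.
Add 6 hours 49 minutes layover in Midway → 12:37 AM UTC (Aug 28).
Add 12 hours and 35 minutes leg 2 → 1:12 PM UTC.
Add 7 hours 35 minutes layover in Darwin → 8:47 PM UTC.
Add 12 hours and 50 minutes leg 3 → 9:37 AM UTC (Aug 29).
Add 2 hours 15 minutes layover in Port Anselm → 11:52 AM UTC.
Add 2 hours and 13 minutes leg 4 → 2:05 PM UTC.
Jakarta is UTC+7:00, so local arrival = 2:05 PM + 7:00 = 9:05 PM on Aug 29.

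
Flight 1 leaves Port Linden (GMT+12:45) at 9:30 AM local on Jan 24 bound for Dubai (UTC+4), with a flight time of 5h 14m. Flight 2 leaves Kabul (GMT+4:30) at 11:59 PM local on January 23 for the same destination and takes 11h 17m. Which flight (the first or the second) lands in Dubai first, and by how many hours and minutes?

Flight 1 in UTC: 9:30 AM − 12:45 = 8:45 PM on Jan 23.
+5 hours and 14 minutes → arrive 1:59 AM UTC on Jan 24.
Flight 2 in UTC: 11:59 PM − 4:30 = 7:29 PM on Jan 23.
+11 hours 17 minutes → arrive 6:46 AM UTC on Jan 24.
Flight 1 lands earlier by 4 hours 47 minutes.

the first, by 4 hours 47 minutes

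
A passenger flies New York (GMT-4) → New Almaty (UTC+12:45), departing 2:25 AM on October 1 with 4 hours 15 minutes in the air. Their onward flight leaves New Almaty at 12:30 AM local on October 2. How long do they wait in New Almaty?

Convert departure to UTC: 2:25 AM + 4:00 = 6:25 AM UTC on Oct 1.
Add 4 hours 15 minutes flight time → 10:40 AM UTC.
New Almaty is UTC+12:45, so local arrival = 10:40 AM + 12:45 = 11:25 PM on Oct 1.
Layover = 12:30 AM − 11:25 PM (+1 day) = 1 hour 5 minutes.

1 hour 5 minutes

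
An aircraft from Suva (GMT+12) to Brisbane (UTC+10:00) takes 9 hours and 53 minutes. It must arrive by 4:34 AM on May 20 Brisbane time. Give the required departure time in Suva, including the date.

8:41 PM on May 19

Target arrival in UTC: 4:34 AM − 10:00 = 6:34 PM on May 19.
Subtract 9 hours and 53 minutes → departure 8:41 AM UTC on May 19.
Suva is UTC+12:00: 8:41 AM + 12:00 = 8:41 PM on May 19.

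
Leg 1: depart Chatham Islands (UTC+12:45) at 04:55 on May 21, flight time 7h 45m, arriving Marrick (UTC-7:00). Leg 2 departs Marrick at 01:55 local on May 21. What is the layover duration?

Convert departure to UTC: 04:55 − 12:45 = 16:10 UTC on May 20.
Add 7 hours and 45 minutes flight time → 23:55 UTC.
Marrick is UTC−7:00, so local arrival = 23:55 − 7:00 = 16:55 on May 20.
Layover = 01:55 − 16:55 (+1 day) = 9 hours.

9 hours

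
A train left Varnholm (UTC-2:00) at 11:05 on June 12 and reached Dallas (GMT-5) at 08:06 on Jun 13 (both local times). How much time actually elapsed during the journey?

24 hours 1 minute

Departure in UTC: 11:05 + 2:00 = 13:05 on Jun 12.
Arrival in UTC: 08:06 + 5:00 = 13:06 on Jun 13.
Elapsed = 13:06 − 13:05 (+1 day) = 24 hours 1 minute.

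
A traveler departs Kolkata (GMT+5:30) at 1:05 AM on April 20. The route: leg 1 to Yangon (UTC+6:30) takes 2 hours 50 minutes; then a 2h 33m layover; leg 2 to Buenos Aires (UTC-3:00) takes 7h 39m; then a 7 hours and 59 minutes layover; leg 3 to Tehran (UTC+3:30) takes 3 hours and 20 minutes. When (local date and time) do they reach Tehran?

Convert departure to UTC: 1:05 AM − 5:30 = 7:35 PM UTC on Apr 19.
Add 2 hours 50 minutes leg 1 → 10:25 PM UTC.
Add 2 hours 33 minutes layover in Yangon → 12:58 AM UTC (Apr 20).
Add 7 hours 39 minutes leg 2 → 8:37 AM UTC.
Add 7 hours 59 minutes layover in Buenos Aires → 4:36 PM UTC.
Add 3 hours and 20 minutes leg 3 → 7:56 PM UTC.
Tehran is UTC+3:30, so local arrival = 7:56 PM + 3:30 = 11:26 PM on Apr 20.

11:26 PM on April 20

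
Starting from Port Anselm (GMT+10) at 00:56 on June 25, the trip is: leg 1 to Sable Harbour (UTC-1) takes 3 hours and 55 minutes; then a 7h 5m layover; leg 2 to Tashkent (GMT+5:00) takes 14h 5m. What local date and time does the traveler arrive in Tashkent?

21:01 on June 25

Convert departure to UTC: 00:56 − 10:00 = 14:56 UTC on Jun 24.
Add 3 hours 55 minutes leg 1 → 18:51 UTC.
Add 7 hours and 5 minutes layover in Sable Harbour → 01:56 UTC (Jun 25).
Add 14 hours 5 minutes leg 2 → 16:01 UTC.
Tashkent is UTC+5:00, so local arrival = 16:01 + 5:00 = 21:01 on Jun 25.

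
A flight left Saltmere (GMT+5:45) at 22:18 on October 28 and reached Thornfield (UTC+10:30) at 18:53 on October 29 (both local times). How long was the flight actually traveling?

Thornfield is 4:45 ahead of Saltmere.
Clock-face elapsed time (ignoring zones) is 20 hours 35 minutes.
Actual elapsed = 20 hours 35 minutes − 4:45 = 15 hours 50 minutes.

15 hours 50 minutes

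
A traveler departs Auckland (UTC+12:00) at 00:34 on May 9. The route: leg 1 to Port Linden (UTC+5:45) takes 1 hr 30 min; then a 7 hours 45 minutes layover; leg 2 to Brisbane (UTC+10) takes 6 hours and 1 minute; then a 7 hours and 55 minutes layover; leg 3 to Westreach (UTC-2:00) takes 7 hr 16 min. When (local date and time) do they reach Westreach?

Convert departure to UTC: 00:34 − 12:00 = 12:34 UTC on May 8.
Add 1 hour and 30 minutes leg 1 → 14:04 UTC.
Add 7 hours and 45 minutes layover in Port Linden → 21:49 UTC.
Add 6 hours and 1 minute leg 2 → 03:50 UTC (May 9).
Add 7 hours and 55 minutes layover in Brisbane → 11:45 UTC.
Add 7 hours 16 minutes leg 3 → 19:01 UTC.
Westreach is UTC−2:00, so local arrival = 19:01 − 2:00 = 17:01 on May 9.

17:01 on May 9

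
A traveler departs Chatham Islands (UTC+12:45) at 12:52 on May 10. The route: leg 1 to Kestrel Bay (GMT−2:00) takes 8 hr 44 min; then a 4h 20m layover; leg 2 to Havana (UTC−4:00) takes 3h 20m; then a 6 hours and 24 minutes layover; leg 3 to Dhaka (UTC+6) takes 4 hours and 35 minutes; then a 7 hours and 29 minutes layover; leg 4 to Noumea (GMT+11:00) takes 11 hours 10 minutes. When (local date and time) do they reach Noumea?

09:09 on May 12

Convert departure to UTC: 12:52 − 12:45 = 00:07 UTC on May 10.
Add 8 hours 44 minutes leg 1 → 08:51 UTC.
Add 4 hours and 20 minutes layover in Kestrel Bay → 13:11 UTC.
Add 3 hours 20 minutes leg 2 → 16:31 UTC.
Add 6 hours 24 minutes layover in Havana → 22:55 UTC.
Add 4 hours and 35 minutes leg 3 → 03:30 UTC (May 11).
Add 7 hours 29 minutes layover in Dhaka → 10:59 UTC.
Add 11 hours 10 minutes leg 4 → 22:09 UTC.
Noumea is UTC+11:00, so local arrival = 22:09 + 11:00 = 09:09 on May 12.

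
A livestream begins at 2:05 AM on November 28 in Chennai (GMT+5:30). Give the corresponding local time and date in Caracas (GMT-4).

4:35 PM on November 27

In UTC: 2:05 AM − 5:30 = 8:35 PM on Nov 27.
Caracas is UTC−4:00: 8:35 PM − 4:00 = 4:35 PM on Nov 27.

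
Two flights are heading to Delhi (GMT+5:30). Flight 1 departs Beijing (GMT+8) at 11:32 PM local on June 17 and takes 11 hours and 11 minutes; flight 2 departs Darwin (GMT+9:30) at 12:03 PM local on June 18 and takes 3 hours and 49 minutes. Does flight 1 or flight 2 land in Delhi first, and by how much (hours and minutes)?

the first, by 3 hours 39 minutes

Flight 1 in UTC: 11:32 PM − 8:00 = 3:32 PM on Jun 17.
+11 hours and 11 minutes → arrive 2:43 AM UTC on Jun 18.
Flight 2 in UTC: 12:03 PM − 9:30 = 2:33 AM on Jun 18.
+3 hours and 49 minutes → arrive 6:22 AM UTC on Jun 18.
Flight 1 lands earlier by 3 hours 39 minutes.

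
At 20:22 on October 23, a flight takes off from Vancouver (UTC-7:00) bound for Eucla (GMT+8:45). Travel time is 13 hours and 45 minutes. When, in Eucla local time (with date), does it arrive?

01:52 on October 25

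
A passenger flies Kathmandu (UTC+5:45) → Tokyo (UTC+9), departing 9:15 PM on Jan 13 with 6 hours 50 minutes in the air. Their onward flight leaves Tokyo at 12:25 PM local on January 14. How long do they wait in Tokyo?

5 hours 5 minutes

Convert departure to UTC: 9:15 PM − 5:45 = 3:30 PM UTC on Jan 13.
Add 6 hours 50 minutes flight time → 10:20 PM UTC.
Tokyo is UTC+9:00, so local arrival = 10:20 PM + 9:00 = 7:20 AM on Jan 14.
Layover = 12:25 PM − 7:20 AM = 5 hours 5 minutes.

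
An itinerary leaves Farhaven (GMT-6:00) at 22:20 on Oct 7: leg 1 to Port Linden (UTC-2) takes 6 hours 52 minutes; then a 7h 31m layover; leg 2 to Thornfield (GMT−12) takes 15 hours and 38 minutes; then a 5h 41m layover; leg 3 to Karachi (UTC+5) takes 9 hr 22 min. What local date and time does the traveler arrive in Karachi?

Convert departure to UTC: 22:20 + 6:00 = 04:20 UTC on Oct 8.
Add 6 hours 52 minutes leg 1 → 11:12 UTC.
Add 7 hours and 31 minutes layover in Port Linden → 18:43 UTC.
Add 15 hours 38 minutes leg 2 → 10:21 UTC (Oct 9).
Add 5 hours and 41 minutes layover in Thornfield → 16:02 UTC.
Add 9 hours and 22 minutes leg 3 → 01:24 UTC (Oct 10).
Karachi is UTC+5:00, so local arrival = 01:24 + 5:00 = 06:24 on Oct 10.

06:24 on Oct 10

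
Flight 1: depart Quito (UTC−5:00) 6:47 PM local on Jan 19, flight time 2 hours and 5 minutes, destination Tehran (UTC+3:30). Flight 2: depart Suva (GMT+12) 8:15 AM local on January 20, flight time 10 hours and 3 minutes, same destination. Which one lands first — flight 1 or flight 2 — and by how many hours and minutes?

Flight 1 in UTC: 6:47 PM + 5:00 = 11:47 PM on Jan 19.
+2 hours and 5 minutes → arrive 1:52 AM UTC on Jan 20.
Flight 2 in UTC: 8:15 AM − 12:00 = 8:15 PM on Jan 19.
+10 hours 3 minutes → arrive 6:18 AM UTC on Jan 20.
Flight 1 lands earlier by 4 hours 26 minutes.

the first, by 4 hours 26 minutes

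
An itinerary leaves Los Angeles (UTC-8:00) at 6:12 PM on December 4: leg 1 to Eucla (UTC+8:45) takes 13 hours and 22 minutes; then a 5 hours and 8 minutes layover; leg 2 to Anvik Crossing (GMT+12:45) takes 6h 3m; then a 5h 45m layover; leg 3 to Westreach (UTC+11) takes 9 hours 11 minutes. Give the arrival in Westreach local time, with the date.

Convert departure to UTC: 6:12 PM + 8:00 = 2:12 AM UTC on Dec 5.
Add 13 hours 22 minutes leg 1 → 3:34 PM UTC.
Add 5 hours 8 minutes layover in Eucla → 8:42 PM UTC.
Add 6 hours 3 minutes leg 2 → 2:45 AM UTC (Dec 6).
Add 5 hours and 45 minutes layover in Anvik Crossing → 8:30 AM UTC.
Add 9 hours 11 minutes leg 3 → 5:41 PM UTC.
Westreach is UTC+11:00, so local arrival = 5:41 PM + 11:00 = 4:41 AM on Dec 7.

4:41 AM on December 7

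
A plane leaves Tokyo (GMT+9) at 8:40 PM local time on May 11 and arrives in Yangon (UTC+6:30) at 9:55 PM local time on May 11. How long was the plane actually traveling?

3 hours 45 minutes

Departure in UTC: 8:40 PM − 9:00 = 11:40 AM on May 11.
Arrival in UTC: 9:55 PM − 6:30 = 3:25 PM on May 11.
Elapsed = 3:25 PM − 11:40 AM = 3 hours 45 minutes.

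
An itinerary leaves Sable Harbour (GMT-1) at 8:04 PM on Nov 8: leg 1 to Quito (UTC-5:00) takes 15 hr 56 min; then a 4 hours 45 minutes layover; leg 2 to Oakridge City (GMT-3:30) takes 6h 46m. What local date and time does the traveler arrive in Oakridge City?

Convert departure to UTC: 8:04 PM + 1:00 = 9:04 PM UTC on Nov 8.
Add 15 hours and 56 minutes leg 1 → 1:00 PM UTC (Nov 9).
Add 4 hours and 45 minutes layover in Quito → 5:45 PM UTC.
Add 6 hours and 46 minutes leg 2 → 12:31 AM UTC (Nov 10).
Oakridge City is UTC−3:30, so local arrival = 12:31 AM − 3:30 = 9:01 PM on Nov 9.

9:01 PM on November 9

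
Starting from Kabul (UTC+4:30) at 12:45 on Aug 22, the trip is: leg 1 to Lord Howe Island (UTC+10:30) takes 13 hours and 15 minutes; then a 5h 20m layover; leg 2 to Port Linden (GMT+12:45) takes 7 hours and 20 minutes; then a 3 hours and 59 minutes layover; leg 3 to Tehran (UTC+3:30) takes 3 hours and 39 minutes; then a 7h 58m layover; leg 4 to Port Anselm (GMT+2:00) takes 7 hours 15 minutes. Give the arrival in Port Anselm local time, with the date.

Convert departure to UTC: 12:45 − 4:30 = 08:15 UTC on Aug 22.
Add 13 hours and 15 minutes leg 1 → 21:30 UTC.
Add 5 hours and 20 minutes layover in Lord Howe Island → 02:50 UTC (Aug 23).
Add 7 hours and 20 minutes leg 2 → 10:10 UTC.
Add 3 hours 59 minutes layover in Port Linden → 14:09 UTC.
Add 3 hours and 39 minutes leg 3 → 17:48 UTC.
Add 7 hours and 58 minutes layover in Tehran → 01:46 UTC (Aug 24).
Add 7 hours and 15 minutes leg 4 → 09:01 UTC.
Port Anselm is UTC+2:00, so local arrival = 09:01 + 2:00 = 11:01 on Aug 24.

11:01 on August 24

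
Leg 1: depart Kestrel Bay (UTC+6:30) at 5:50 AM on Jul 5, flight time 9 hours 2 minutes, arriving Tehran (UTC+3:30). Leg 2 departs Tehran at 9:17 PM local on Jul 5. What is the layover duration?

Convert departure to UTC: 5:50 AM − 6:30 = 11:20 PM UTC on Jul 4.
Add 9 hours and 2 minutes flight time → 8:22 AM UTC (Jul 5).
Tehran is UTC+3:30, so local arrival = 8:22 AM + 3:30 = 11:52 AM on Jul 5.
Layover = 9:17 PM − 11:52 AM = 9 hours 25 minutes.

9 hours 25 minutes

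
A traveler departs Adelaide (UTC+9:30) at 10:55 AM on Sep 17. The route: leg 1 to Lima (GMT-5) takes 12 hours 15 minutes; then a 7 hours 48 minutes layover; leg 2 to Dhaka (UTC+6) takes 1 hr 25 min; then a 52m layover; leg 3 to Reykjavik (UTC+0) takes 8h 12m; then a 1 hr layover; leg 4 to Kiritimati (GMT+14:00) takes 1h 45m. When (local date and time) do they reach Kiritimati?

12:42 AM on Sep 19

Convert departure to UTC: 10:55 AM − 9:30 = 1:25 AM UTC on Sep 17.
Add 12 hours 15 minutes leg 1 → 1:40 PM UTC.
Add 7 hours and 48 minutes layover in Lima → 9:28 PM UTC.
Add 1 hour 25 minutes leg 2 → 10:53 PM UTC.
Add 52 minutes layover in Dhaka → 11:45 PM UTC.
Add 8 hours and 12 minutes leg 3 → 7:57 AM UTC (Sep 18).
Add 1 hour layover in Reykjavik → 8:57 AM UTC.
Add 1 hour and 45 minutes leg 4 → 10:42 AM UTC.
Kiritimati is UTC+14:00, so local arrival = 10:42 AM + 14:00 = 12:42 AM on Sep 19.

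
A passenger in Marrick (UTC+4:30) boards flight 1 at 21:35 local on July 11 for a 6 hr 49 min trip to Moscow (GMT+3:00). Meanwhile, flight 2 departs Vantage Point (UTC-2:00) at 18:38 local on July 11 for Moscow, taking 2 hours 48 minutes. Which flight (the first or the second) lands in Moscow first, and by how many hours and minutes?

the second, by 28 minutes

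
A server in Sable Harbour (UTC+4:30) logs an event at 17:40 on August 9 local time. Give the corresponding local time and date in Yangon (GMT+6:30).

19:40 on August 9

In UTC: 17:40 − 4:30 = 13:10 on Aug 9.
Yangon is UTC+6:30: 13:10 + 6:30 = 19:40 on Aug 9.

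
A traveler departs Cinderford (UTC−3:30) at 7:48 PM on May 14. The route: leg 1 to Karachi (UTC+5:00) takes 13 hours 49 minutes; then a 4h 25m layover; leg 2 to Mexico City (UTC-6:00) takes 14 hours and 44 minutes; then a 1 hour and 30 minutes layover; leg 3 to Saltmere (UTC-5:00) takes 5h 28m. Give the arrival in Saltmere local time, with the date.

10:14 AM on May 16

Convert departure to UTC: 7:48 PM + 3:30 = 11:18 PM UTC on May 14.
Add 13 hours and 49 minutes leg 1 → 1:07 PM UTC (May 15).
Add 4 hours and 25 minutes layover in Karachi → 5:32 PM UTC.
Add 14 hours 44 minutes leg 2 → 8:16 AM UTC (May 16).
Add 1 hour and 30 minutes layover in Mexico City → 9:46 AM UTC.
Add 5 hours 28 minutes leg 3 → 3:14 PM UTC.
Saltmere is UTC−5:00, so local arrival = 3:14 PM − 5:00 = 10:14 AM on May 16.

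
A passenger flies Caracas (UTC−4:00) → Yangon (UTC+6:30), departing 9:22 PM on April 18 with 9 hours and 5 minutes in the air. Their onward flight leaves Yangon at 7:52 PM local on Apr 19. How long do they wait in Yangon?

2 hours 55 minutes

Convert departure to UTC: 9:22 PM + 4:00 = 1:22 AM UTC on Apr 19.
Add 9 hours and 5 minutes flight time → 10:27 AM UTC.
Yangon is UTC+6:30, so local arrival = 10:27 AM + 6:30 = 4:57 PM on Apr 19.
Layover = 7:52 PM − 4:57 PM = 2 hours 55 minutes.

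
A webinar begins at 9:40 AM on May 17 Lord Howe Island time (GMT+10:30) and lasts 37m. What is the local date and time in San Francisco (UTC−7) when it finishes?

4:47 PM on May 16

San Francisco is 17:30 behind Lord Howe Island.
After 37 minutes it is 10:17 AM in Lord Howe Island.
Shift by the zone difference: 10:17 AM − 17:30 = 4:47 PM on May 16 in San Francisco.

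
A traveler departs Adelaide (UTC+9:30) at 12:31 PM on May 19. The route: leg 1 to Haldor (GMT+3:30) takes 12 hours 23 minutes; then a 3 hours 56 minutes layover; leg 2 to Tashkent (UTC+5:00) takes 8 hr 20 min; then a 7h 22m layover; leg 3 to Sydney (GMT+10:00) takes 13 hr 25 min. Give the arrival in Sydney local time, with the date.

Convert departure to UTC: 12:31 PM − 9:30 = 3:01 AM UTC on May 19.
Add 12 hours 23 minutes leg 1 → 3:24 PM UTC.
Add 3 hours 56 minutes layover in Haldor → 7:20 PM UTC.
Add 8 hours and 20 minutes leg 2 → 3:40 AM UTC (May 20).
Add 7 hours and 22 minutes layover in Tashkent → 11:02 AM UTC.
Add 13 hours and 25 minutes leg 3 → 12:27 AM UTC (May 21).
Sydney is UTC+10:00, so local arrival = 12:27 AM + 10:00 = 10:27 AM on May 21.

10:27 AM on May 21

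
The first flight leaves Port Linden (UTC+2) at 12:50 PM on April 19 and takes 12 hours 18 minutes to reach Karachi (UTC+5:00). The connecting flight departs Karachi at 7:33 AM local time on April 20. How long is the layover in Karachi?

Convert departure to UTC: 12:50 PM − 2:00 = 10:50 AM UTC on Apr 19.
Add 12 hours 18 minutes flight time → 11:08 PM UTC.
Karachi is UTC+5:00, so local arrival = 11:08 PM + 5:00 = 4:08 AM on Apr 20.
Layover = 7:33 AM − 4:08 AM = 3 hours 25 minutes.

3 hours 25 minutes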